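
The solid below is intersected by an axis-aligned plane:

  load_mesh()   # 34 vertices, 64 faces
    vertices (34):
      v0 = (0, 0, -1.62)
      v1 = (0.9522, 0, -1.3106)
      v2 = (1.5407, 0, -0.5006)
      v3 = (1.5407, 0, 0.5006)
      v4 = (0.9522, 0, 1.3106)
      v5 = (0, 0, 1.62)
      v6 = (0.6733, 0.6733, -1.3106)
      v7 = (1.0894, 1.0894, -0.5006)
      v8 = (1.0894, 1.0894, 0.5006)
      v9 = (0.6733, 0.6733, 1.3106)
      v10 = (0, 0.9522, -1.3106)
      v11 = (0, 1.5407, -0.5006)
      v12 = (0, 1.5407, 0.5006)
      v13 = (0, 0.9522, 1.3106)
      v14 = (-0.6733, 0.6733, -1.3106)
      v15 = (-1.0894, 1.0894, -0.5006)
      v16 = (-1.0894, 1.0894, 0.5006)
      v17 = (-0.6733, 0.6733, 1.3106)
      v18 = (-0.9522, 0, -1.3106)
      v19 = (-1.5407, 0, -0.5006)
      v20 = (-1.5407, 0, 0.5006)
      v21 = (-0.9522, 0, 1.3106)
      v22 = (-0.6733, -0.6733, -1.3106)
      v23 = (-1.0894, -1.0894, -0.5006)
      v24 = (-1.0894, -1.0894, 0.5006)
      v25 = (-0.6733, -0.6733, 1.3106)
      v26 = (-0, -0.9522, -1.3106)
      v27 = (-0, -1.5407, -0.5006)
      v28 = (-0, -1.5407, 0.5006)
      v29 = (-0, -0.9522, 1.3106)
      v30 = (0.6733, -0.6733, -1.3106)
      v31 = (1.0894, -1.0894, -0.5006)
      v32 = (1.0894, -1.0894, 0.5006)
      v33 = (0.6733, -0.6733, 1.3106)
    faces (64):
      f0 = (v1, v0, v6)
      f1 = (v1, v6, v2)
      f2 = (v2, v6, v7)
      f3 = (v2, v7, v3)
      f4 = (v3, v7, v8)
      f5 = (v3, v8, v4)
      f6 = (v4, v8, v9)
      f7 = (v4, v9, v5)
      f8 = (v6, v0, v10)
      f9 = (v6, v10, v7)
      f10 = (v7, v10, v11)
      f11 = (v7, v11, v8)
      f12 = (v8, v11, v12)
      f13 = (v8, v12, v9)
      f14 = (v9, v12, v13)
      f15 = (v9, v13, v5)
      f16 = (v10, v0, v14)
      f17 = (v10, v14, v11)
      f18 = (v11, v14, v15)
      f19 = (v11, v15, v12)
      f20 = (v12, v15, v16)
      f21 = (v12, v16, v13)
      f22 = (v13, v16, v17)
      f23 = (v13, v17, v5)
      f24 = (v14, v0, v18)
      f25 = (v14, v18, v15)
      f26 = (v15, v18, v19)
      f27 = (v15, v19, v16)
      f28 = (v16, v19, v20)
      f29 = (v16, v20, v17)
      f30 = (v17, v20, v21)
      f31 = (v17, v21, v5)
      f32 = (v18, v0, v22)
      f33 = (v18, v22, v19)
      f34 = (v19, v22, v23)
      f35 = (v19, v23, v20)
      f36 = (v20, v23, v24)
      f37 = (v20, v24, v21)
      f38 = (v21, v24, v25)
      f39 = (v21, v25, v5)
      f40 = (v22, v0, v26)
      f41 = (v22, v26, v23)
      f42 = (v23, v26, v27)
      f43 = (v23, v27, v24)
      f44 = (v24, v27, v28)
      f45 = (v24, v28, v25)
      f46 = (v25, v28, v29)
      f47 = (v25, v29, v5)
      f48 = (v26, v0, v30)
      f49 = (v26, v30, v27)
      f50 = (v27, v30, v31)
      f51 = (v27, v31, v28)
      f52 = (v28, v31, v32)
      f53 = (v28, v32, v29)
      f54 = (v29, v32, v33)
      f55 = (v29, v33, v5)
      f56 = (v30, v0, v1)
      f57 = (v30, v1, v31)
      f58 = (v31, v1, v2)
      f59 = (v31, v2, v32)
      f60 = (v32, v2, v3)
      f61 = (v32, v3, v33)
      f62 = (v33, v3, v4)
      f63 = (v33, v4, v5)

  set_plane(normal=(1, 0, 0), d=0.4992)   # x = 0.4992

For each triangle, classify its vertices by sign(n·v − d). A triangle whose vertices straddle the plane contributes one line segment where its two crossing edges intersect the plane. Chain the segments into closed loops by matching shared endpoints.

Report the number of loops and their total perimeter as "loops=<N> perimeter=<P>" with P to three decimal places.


loops=1 perimeter=9.058

Straddling triangles (20 of 64):
  (v1,v0,v6) [+-+] → (0.4992, 0, -1.45779)–(0.4992, 0.4992, -1.3906)  len=0.5037
  (v4,v9,v5) [++-] → (0.4992, 0.4992, 1.3906)–(0.4992, 0, 1.45779)  len=0.5037
  (v6,v0,v10) [+--] → (0.4992, 0.4992, -1.3906)–(0.4992, 0.745417, -1.3106)  len=0.2589
  (v6,v10,v7) [+-+] → (0.4992, 0.745417, -1.3106)–(0.4992, 1.01507, -0.939431)  len=0.4588
  (v7,v10,v11) [+--] → (0.4992, 1.01507, -0.939431)–(0.4992, 1.3339, -0.5006)  len=0.5424
  (v7,v11,v8) [+-+] → (0.4992, 1.3339, -0.5006)–(0.4992, 1.3339, -0.0418162)  len=0.4588
  (v8,v11,v12) [+--] → (0.4992, 1.3339, -0.0418162)–(0.4992, 1.3339, 0.5006)  len=0.5424
  (v8,v12,v9) [+-+] → (0.4992, 1.3339, 0.5006)–(0.4992, 0.89759, 1.10115)  len=0.7423
  (v9,v12,v13) [+--] → (0.4992, 0.89759, 1.10115)–(0.4992, 0.745417, 1.3106)  len=0.2589
  (v9,v13,v5) [+--] → (0.4992, 0.745417, 1.3106)–(0.4992, 0.4992, 1.3906)  len=0.2589
  (v26,v0,v30) [--+] → (0.4992, -0.4992, -1.3906)–(0.4992, -0.745417, -1.3106)  len=0.2589
  (v26,v30,v27) [-+-] → (0.4992, -0.745417, -1.3106)–(0.4992, -0.89759, -1.10115)  len=0.2589
  (v27,v30,v31) [-++] → (0.4992, -0.89759, -1.10115)–(0.4992, -1.3339, -0.5006)  len=0.7423
  (v27,v31,v28) [-+-] → (0.4992, -1.3339, -0.5006)–(0.4992, -1.3339, 0.0418162)  len=0.5424
  (v28,v31,v32) [-++] → (0.4992, -1.3339, 0.0418162)–(0.4992, -1.3339, 0.5006)  len=0.4588
  (v28,v32,v29) [-+-] → (0.4992, -1.3339, 0.5006)–(0.4992, -1.01507, 0.939431)  len=0.5424
  (v29,v32,v33) [-++] → (0.4992, -1.01507, 0.939431)–(0.4992, -0.745417, 1.3106)  len=0.4588
  (v29,v33,v5) [-+-] → (0.4992, -0.745417, 1.3106)–(0.4992, -0.4992, 1.3906)  len=0.2589
  (v30,v0,v1) [+-+] → (0.4992, -0.4992, -1.3906)–(0.4992, 0, -1.45779)  len=0.5037
  (v33,v4,v5) [++-] → (0.4992, 0, 1.45779)–(0.4992, -0.4992, 1.3906)  len=0.5037

Chained into 1 loop(s):
  loop 1: 20 segments, perimeter = 9.0576
Total perimeter = 9.058


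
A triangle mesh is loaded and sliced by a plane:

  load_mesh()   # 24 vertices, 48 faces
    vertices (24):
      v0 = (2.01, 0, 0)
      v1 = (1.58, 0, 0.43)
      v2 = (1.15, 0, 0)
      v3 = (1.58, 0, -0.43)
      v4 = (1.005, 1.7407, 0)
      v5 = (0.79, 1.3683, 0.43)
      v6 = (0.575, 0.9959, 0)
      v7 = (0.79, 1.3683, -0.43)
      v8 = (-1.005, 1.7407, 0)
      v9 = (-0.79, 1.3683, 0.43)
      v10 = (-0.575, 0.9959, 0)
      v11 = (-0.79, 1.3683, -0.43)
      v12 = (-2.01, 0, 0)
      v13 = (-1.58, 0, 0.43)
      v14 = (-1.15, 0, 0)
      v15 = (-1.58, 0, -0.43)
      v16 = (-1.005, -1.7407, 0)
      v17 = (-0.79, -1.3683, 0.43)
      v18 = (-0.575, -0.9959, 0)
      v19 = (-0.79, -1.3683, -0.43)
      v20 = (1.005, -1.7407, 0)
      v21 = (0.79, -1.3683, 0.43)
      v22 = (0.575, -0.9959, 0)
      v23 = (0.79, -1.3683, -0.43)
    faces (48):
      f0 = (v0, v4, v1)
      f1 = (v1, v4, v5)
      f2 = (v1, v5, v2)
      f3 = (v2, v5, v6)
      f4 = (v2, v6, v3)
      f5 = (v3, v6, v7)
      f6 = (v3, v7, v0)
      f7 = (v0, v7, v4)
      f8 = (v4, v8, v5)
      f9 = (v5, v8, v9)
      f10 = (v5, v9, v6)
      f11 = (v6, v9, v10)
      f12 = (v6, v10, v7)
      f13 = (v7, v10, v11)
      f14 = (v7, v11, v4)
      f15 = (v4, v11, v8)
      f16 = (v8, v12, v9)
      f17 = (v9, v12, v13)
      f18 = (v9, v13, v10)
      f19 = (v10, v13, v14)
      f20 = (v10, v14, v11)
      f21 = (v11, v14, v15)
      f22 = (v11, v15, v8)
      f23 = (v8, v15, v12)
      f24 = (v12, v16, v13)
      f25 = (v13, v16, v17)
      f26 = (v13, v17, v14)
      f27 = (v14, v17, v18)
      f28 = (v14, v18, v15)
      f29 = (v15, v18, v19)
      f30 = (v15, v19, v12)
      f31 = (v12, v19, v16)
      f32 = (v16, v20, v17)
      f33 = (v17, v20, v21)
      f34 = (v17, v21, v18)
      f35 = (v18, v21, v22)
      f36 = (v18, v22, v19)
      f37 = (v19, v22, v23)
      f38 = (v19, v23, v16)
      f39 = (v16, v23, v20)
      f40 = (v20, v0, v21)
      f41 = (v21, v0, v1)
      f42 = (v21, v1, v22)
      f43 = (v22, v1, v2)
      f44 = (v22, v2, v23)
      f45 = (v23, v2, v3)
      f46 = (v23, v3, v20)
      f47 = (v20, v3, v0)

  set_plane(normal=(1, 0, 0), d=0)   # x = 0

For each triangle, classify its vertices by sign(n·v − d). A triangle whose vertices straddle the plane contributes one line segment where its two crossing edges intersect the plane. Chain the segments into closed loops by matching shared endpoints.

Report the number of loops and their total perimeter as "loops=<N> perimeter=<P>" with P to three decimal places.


Straddling triangles (16 of 48):
  (v4,v8,v5) [+-+] → (0, 1.7407, 0)–(0, 1.5322, 0.240752)  len=0.3185
  (v5,v8,v9) [+--] → (0, 1.5322, 0.240752)–(0, 1.3683, 0.43)  len=0.2504
  (v5,v9,v6) [+-+] → (0, 1.3683, 0.43)–(0, 1.15277, 0.181136)  len=0.3292
  (v6,v9,v10) [+--] → (0, 1.15277, 0.181136)–(0, 0.9959, 0)  len=0.2396
  (v6,v10,v7) [+-+] → (0, 0.9959, 0)–(0, 1.15277, -0.181136)  len=0.2396
  (v7,v10,v11) [+--] → (0, 1.15277, -0.181136)–(0, 1.3683, -0.43)  len=0.3292
  (v7,v11,v4) [+-+] → (0, 1.3683, -0.43)–(0, 1.5322, -0.240752)  len=0.2504
  (v4,v11,v8) [+--] → (0, 1.5322, -0.240752)–(0, 1.7407, 0)  len=0.3185
  (v16,v20,v17) [-+-] → (0, -1.7407, 0)–(0, -1.5322, 0.240752)  len=0.3185
  (v17,v20,v21) [-++] → (0, -1.5322, 0.240752)–(0, -1.3683, 0.43)  len=0.2504
  (v17,v21,v18) [-+-] → (0, -1.3683, 0.43)–(0, -1.15277, 0.181136)  len=0.3292
  (v18,v21,v22) [-++] → (0, -1.15277, 0.181136)–(0, -0.9959, 0)  len=0.2396
  (v18,v22,v19) [-+-] → (0, -0.9959, 0)–(0, -1.15277, -0.181136)  len=0.2396
  (v19,v22,v23) [-++] → (0, -1.15277, -0.181136)–(0, -1.3683, -0.43)  len=0.3292
  (v19,v23,v16) [-+-] → (0, -1.3683, -0.43)–(0, -1.5322, -0.240752)  len=0.2504
  (v16,v23,v20) [-++] → (0, -1.5322, -0.240752)–(0, -1.7407, 0)  len=0.3185

Chained into 2 loop(s):
  loop 1: 8 segments, perimeter = 2.2754
  loop 2: 8 segments, perimeter = 2.2754
Total perimeter = 4.551

loops=2 perimeter=4.551


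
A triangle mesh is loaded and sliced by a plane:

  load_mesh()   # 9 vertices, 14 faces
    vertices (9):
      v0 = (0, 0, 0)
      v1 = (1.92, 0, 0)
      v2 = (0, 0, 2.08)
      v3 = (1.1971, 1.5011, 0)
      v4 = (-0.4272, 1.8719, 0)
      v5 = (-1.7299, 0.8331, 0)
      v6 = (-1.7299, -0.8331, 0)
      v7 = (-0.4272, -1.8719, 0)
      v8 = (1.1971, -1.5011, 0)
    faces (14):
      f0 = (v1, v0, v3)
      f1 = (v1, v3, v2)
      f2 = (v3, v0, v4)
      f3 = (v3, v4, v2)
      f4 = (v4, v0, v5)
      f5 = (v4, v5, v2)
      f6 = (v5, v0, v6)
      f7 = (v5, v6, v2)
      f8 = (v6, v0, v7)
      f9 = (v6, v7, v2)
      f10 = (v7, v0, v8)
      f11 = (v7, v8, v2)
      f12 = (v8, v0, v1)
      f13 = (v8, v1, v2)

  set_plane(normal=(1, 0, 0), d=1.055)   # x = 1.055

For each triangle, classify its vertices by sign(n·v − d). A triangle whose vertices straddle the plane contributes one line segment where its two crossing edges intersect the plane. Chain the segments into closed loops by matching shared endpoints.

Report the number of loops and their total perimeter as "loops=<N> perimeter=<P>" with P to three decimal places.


loops=1 perimeter=6.700

Straddling triangles (8 of 14):
  (v1,v0,v3) [+-+] → (1.055, 0, 0)–(1.055, 1.32291, 0)  len=1.3229
  (v1,v3,v2) [++-] → (1.055, 1.32291, 0.246903)–(1.055, 0, 0.937083)  len=1.4921
  (v3,v0,v4) [+--] → (1.055, 1.32291, 0)–(1.055, 1.53354, 0)  len=0.2106
  (v3,v4,v2) [+--] → (1.055, 1.53354, 0)–(1.055, 1.32291, 0.246903)  len=0.3245
  (v7,v0,v8) [--+] → (1.055, -1.32291, 0)–(1.055, -1.53354, 0)  len=0.2106
  (v7,v8,v2) [-+-] → (1.055, -1.53354, 0)–(1.055, -1.32291, 0.246903)  len=0.3245
  (v8,v0,v1) [+-+] → (1.055, -1.32291, 0)–(1.055, 0, 0)  len=1.3229
  (v8,v1,v2) [++-] → (1.055, 0, 0.937083)–(1.055, -1.32291, 0.246903)  len=1.4921

Chained into 1 loop(s):
  loop 1: 8 segments, perimeter = 6.7004
Total perimeter = 6.700


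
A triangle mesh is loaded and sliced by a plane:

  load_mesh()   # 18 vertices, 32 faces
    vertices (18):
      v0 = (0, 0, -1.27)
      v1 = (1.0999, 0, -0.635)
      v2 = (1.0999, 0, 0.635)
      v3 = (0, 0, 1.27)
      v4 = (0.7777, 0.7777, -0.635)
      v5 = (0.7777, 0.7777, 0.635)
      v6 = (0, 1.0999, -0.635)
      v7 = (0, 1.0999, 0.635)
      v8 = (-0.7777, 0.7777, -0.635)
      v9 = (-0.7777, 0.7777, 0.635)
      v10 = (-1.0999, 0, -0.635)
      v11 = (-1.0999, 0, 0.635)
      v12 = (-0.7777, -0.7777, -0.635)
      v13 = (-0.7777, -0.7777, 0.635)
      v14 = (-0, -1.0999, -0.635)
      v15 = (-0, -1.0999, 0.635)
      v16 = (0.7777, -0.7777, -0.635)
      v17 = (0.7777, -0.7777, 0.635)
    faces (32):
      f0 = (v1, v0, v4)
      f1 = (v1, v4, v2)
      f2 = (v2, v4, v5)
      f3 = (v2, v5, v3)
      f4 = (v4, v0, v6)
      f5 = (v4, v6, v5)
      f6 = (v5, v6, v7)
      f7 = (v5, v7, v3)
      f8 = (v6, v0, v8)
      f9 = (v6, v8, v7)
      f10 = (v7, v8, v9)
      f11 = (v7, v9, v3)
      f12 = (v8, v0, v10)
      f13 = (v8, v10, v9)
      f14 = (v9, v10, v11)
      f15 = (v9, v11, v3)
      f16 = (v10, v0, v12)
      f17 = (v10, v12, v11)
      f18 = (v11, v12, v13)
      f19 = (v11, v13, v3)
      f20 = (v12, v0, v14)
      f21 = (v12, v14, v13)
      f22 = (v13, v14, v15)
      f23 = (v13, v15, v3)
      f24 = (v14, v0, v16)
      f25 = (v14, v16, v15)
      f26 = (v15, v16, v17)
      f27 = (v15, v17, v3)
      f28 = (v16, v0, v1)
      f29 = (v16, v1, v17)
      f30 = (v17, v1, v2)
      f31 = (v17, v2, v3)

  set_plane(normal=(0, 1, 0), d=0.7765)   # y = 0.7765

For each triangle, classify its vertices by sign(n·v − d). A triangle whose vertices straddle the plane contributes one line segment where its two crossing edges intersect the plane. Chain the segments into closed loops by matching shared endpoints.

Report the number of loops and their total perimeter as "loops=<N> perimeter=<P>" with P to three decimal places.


Straddling triangles (12 of 32):
  (v1,v0,v4) [--+] → (0.7765, 0.7765, -0.63598)–(0.778197, 0.7765, -0.635)  len=0.0020
  (v1,v4,v2) [-+-] → (0.778197, 0.7765, -0.635)–(0.778197, 0.7765, -0.63304)  len=0.0020
  (v2,v4,v5) [-++] → (0.778197, 0.7765, -0.63304)–(0.778197, 0.7765, 0.635)  len=1.2680
  (v2,v5,v3) [-+-] → (0.778197, 0.7765, 0.635)–(0.7765, 0.7765, 0.63598)  len=0.0020
  (v4,v0,v6) [+-+] → (0.7765, 0.7765, -0.63598)–(0, 0.7765, -0.821707)  len=0.7984
  (v5,v7,v3) [++-] → (0, 0.7765, 0.821707)–(0.7765, 0.7765, 0.63598)  len=0.7984
  (v6,v0,v8) [+-+] → (0, 0.7765, -0.821707)–(-0.7765, 0.7765, -0.63598)  len=0.7984
  (v7,v9,v3) [++-] → (-0.7765, 0.7765, 0.63598)–(0, 0.7765, 0.821707)  len=0.7984
  (v8,v0,v10) [+--] → (-0.7765, 0.7765, -0.63598)–(-0.778197, 0.7765, -0.635)  len=0.0020
  (v8,v10,v9) [+-+] → (-0.778197, 0.7765, -0.635)–(-0.778197, 0.7765, 0.63304)  len=1.2680
  (v9,v10,v11) [+--] → (-0.778197, 0.7765, 0.63304)–(-0.778197, 0.7765, 0.635)  len=0.0020
  (v9,v11,v3) [+--] → (-0.778197, 0.7765, 0.635)–(-0.7765, 0.7765, 0.63598)  len=0.0020

Chained into 1 loop(s):
  loop 1: 12 segments, perimeter = 5.7414
Total perimeter = 5.741

loops=1 perimeter=5.741


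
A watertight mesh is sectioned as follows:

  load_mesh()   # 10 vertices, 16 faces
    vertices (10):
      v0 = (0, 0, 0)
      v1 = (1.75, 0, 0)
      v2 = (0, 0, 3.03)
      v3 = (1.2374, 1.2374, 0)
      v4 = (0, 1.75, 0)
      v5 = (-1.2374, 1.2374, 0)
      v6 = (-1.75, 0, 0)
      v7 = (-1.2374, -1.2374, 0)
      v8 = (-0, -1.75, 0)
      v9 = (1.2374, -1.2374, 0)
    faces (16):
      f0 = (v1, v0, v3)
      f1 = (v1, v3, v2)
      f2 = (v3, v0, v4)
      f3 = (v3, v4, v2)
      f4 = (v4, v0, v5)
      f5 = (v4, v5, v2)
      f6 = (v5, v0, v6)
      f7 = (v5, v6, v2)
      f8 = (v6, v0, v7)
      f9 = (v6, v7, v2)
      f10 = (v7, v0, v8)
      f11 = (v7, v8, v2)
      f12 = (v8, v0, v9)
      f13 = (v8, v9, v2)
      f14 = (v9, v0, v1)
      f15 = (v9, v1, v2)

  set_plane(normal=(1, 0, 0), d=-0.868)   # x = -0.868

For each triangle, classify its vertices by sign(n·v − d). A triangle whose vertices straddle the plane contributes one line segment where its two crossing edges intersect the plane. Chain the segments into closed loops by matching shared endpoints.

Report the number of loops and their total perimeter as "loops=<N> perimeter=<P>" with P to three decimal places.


loops=1 perimeter=7.006

Straddling triangles (8 of 16):
  (v4,v0,v5) [++-] → (-0.868, 0.868, 0)–(-0.868, 1.39043, 0)  len=0.5224
  (v4,v5,v2) [+-+] → (-0.868, 1.39043, 0)–(-0.868, 0.868, 0.904543)  len=1.0446
  (v5,v0,v6) [-+-] → (-0.868, 0.868, 0)–(-0.868, 0, 0)  len=0.8680
  (v5,v6,v2) [--+] → (-0.868, 0, 1.52712)–(-0.868, 0.868, 0.904543)  len=1.0682
  (v6,v0,v7) [-+-] → (-0.868, 0, 0)–(-0.868, -0.868, 0)  len=0.8680
  (v6,v7,v2) [--+] → (-0.868, -0.868, 0.904543)–(-0.868, 0, 1.52712)  len=1.0682
  (v7,v0,v8) [-++] → (-0.868, -0.868, 0)–(-0.868, -1.39043, 0)  len=0.5224
  (v7,v8,v2) [-++] → (-0.868, -1.39043, 0)–(-0.868, -0.868, 0.904543)  len=1.0446

Chained into 1 loop(s):
  loop 1: 8 segments, perimeter = 7.0064
Total perimeter = 7.006


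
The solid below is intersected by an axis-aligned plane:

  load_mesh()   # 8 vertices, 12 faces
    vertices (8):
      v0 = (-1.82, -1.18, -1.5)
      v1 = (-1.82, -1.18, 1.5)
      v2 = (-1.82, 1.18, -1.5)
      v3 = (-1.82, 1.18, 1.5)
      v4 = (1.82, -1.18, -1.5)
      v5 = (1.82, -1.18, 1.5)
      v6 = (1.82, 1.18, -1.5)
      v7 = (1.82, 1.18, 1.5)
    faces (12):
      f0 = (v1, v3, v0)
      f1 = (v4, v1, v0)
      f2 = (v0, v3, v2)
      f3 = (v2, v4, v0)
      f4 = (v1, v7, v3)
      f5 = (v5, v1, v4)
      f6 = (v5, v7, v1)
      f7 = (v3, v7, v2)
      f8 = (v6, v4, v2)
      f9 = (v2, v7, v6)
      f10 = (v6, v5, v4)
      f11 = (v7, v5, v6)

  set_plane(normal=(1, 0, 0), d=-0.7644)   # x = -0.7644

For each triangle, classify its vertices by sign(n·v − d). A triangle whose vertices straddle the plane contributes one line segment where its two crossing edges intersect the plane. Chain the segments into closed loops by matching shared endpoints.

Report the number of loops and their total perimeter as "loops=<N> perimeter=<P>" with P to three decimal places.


Straddling triangles (8 of 12):
  (v4,v1,v0) [+--] → (-0.7644, -1.18, 0.63)–(-0.7644, -1.18, -1.5)  len=2.1300
  (v2,v4,v0) [-+-] → (-0.7644, 0.4956, -1.5)–(-0.7644, -1.18, -1.5)  len=1.6756
  (v1,v7,v3) [-+-] → (-0.7644, -0.4956, 1.5)–(-0.7644, 1.18, 1.5)  len=1.6756
  (v5,v1,v4) [+-+] → (-0.7644, -1.18, 1.5)–(-0.7644, -1.18, 0.63)  len=0.8700
  (v5,v7,v1) [++-] → (-0.7644, -0.4956, 1.5)–(-0.7644, -1.18, 1.5)  len=0.6844
  (v3,v7,v2) [-+-] → (-0.7644, 1.18, 1.5)–(-0.7644, 1.18, -0.63)  len=2.1300
  (v6,v4,v2) [++-] → (-0.7644, 0.4956, -1.5)–(-0.7644, 1.18, -1.5)  len=0.6844
  (v2,v7,v6) [-++] → (-0.7644, 1.18, -0.63)–(-0.7644, 1.18, -1.5)  len=0.8700

Chained into 1 loop(s):
  loop 1: 8 segments, perimeter = 10.7200
Total perimeter = 10.720

loops=1 perimeter=10.720


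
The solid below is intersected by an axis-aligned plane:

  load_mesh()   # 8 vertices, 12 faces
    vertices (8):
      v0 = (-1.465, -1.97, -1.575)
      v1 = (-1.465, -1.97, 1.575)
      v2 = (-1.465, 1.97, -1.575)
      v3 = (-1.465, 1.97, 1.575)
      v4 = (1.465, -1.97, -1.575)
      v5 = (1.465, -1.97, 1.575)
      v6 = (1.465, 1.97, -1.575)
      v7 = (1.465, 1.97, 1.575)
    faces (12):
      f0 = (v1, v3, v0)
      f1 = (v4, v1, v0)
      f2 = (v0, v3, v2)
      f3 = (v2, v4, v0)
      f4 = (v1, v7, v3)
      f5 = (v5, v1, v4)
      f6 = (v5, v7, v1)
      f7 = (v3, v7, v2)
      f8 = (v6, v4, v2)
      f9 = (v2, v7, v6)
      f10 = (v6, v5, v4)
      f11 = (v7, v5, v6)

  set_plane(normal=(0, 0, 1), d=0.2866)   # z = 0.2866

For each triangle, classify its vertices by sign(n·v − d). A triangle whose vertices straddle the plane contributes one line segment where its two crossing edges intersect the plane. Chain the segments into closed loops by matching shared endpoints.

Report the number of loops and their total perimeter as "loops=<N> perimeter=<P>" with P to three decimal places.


loops=1 perimeter=13.740

Straddling triangles (8 of 12):
  (v1,v3,v0) [++-] → (-1.465, 0.358477, 0.2866)–(-1.465, -1.97, 0.2866)  len=2.3285
  (v4,v1,v0) [-+-] → (-0.266583, -1.97, 0.2866)–(-1.465, -1.97, 0.2866)  len=1.1984
  (v0,v3,v2) [-+-] → (-1.465, 0.358477, 0.2866)–(-1.465, 1.97, 0.2866)  len=1.6115
  (v5,v1,v4) [++-] → (-0.266583, -1.97, 0.2866)–(1.465, -1.97, 0.2866)  len=1.7316
  (v3,v7,v2) [++-] → (0.266583, 1.97, 0.2866)–(-1.465, 1.97, 0.2866)  len=1.7316
  (v2,v7,v6) [-+-] → (0.266583, 1.97, 0.2866)–(1.465, 1.97, 0.2866)  len=1.1984
  (v6,v5,v4) [-+-] → (1.465, -0.358477, 0.2866)–(1.465, -1.97, 0.2866)  len=1.6115
  (v7,v5,v6) [++-] → (1.465, -0.358477, 0.2866)–(1.465, 1.97, 0.2866)  len=2.3285

Chained into 1 loop(s):
  loop 1: 8 segments, perimeter = 13.7400
Total perimeter = 13.740


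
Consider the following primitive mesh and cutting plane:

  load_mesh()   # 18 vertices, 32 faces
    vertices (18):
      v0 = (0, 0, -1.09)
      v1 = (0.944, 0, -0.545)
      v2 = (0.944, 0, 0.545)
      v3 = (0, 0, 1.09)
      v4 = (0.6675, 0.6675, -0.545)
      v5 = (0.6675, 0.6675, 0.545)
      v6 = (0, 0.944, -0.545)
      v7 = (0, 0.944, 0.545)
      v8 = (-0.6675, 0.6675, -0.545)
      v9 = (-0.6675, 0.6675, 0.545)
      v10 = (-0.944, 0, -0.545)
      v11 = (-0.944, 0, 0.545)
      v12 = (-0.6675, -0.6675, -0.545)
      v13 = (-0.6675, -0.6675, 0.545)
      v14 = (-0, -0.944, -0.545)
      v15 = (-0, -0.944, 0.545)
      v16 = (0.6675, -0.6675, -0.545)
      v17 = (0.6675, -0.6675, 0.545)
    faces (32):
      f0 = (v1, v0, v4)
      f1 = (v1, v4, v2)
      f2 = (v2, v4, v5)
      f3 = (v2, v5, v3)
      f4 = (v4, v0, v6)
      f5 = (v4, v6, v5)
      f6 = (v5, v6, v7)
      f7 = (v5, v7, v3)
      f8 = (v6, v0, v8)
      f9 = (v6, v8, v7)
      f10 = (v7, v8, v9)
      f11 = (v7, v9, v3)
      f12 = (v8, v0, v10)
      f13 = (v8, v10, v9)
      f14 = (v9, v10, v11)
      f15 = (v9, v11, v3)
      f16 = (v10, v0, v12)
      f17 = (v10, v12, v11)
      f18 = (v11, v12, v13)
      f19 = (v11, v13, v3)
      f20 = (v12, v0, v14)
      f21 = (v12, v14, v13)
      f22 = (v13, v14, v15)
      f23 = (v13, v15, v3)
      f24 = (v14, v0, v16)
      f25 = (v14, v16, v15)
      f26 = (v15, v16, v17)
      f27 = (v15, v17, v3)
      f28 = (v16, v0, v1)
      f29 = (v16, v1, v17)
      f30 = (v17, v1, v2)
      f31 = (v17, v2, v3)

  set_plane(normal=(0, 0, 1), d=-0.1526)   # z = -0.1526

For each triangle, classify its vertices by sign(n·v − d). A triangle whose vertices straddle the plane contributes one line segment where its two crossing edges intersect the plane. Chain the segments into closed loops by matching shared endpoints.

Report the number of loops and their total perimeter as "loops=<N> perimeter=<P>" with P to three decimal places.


loops=1 perimeter=5.780

Straddling triangles (16 of 32):
  (v1,v4,v2) [--+] → (0.76704, 0.4272, -0.1526)–(0.944, 0, -0.1526)  len=0.4624
  (v2,v4,v5) [+-+] → (0.76704, 0.4272, -0.1526)–(0.6675, 0.6675, -0.1526)  len=0.2601
  (v4,v6,v5) [--+] → (0.2403, 0.84446, -0.1526)–(0.6675, 0.6675, -0.1526)  len=0.4624
  (v5,v6,v7) [+-+] → (0.2403, 0.84446, -0.1526)–(0, 0.944, -0.1526)  len=0.2601
  (v6,v8,v7) [--+] → (-0.4272, 0.76704, -0.1526)–(0, 0.944, -0.1526)  len=0.4624
  (v7,v8,v9) [+-+] → (-0.4272, 0.76704, -0.1526)–(-0.6675, 0.6675, -0.1526)  len=0.2601
  (v8,v10,v9) [--+] → (-0.84446, 0.2403, -0.1526)–(-0.6675, 0.6675, -0.1526)  len=0.4624
  (v9,v10,v11) [+-+] → (-0.84446, 0.2403, -0.1526)–(-0.944, 0, -0.1526)  len=0.2601
  (v10,v12,v11) [--+] → (-0.76704, -0.4272, -0.1526)–(-0.944, 0, -0.1526)  len=0.4624
  (v11,v12,v13) [+-+] → (-0.76704, -0.4272, -0.1526)–(-0.6675, -0.6675, -0.1526)  len=0.2601
  (v12,v14,v13) [--+] → (-0.2403, -0.84446, -0.1526)–(-0.6675, -0.6675, -0.1526)  len=0.4624
  (v13,v14,v15) [+-+] → (-0.2403, -0.84446, -0.1526)–(0, -0.944, -0.1526)  len=0.2601
  (v14,v16,v15) [--+] → (0.4272, -0.76704, -0.1526)–(0, -0.944, -0.1526)  len=0.4624
  (v15,v16,v17) [+-+] → (0.4272, -0.76704, -0.1526)–(0.6675, -0.6675, -0.1526)  len=0.2601
  (v16,v1,v17) [--+] → (0.84446, -0.2403, -0.1526)–(0.6675, -0.6675, -0.1526)  len=0.4624
  (v17,v1,v2) [+-+] → (0.84446, -0.2403, -0.1526)–(0.944, 0, -0.1526)  len=0.2601

Chained into 1 loop(s):
  loop 1: 16 segments, perimeter = 5.7800
Total perimeter = 5.780


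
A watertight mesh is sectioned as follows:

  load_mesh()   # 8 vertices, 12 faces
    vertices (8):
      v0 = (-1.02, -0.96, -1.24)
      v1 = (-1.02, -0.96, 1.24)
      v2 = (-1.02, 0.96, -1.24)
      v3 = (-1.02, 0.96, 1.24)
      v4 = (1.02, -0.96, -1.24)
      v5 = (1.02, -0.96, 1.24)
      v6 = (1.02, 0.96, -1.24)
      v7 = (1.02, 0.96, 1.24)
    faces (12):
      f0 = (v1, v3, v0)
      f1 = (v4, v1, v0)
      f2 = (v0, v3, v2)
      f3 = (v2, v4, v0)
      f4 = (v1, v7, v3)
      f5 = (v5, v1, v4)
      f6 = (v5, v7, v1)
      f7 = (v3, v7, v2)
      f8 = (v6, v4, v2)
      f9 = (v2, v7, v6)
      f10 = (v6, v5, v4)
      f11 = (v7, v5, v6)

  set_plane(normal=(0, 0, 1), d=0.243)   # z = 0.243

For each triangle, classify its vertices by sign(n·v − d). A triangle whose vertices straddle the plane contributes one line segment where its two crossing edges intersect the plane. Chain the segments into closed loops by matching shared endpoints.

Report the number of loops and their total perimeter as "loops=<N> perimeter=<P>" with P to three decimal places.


Straddling triangles (8 of 12):
  (v1,v3,v0) [++-] → (-1.02, 0.188129, 0.243)–(-1.02, -0.96, 0.243)  len=1.1481
  (v4,v1,v0) [-+-] → (-0.199887, -0.96, 0.243)–(-1.02, -0.96, 0.243)  len=0.8201
  (v0,v3,v2) [-+-] → (-1.02, 0.188129, 0.243)–(-1.02, 0.96, 0.243)  len=0.7719
  (v5,v1,v4) [++-] → (-0.199887, -0.96, 0.243)–(1.02, -0.96, 0.243)  len=1.2199
  (v3,v7,v2) [++-] → (0.199887, 0.96, 0.243)–(-1.02, 0.96, 0.243)  len=1.2199
  (v2,v7,v6) [-+-] → (0.199887, 0.96, 0.243)–(1.02, 0.96, 0.243)  len=0.8201
  (v6,v5,v4) [-+-] → (1.02, -0.188129, 0.243)–(1.02, -0.96, 0.243)  len=0.7719
  (v7,v5,v6) [++-] → (1.02, -0.188129, 0.243)–(1.02, 0.96, 0.243)  len=1.1481

Chained into 1 loop(s):
  loop 1: 8 segments, perimeter = 7.9200
Total perimeter = 7.920

loops=1 perimeter=7.920


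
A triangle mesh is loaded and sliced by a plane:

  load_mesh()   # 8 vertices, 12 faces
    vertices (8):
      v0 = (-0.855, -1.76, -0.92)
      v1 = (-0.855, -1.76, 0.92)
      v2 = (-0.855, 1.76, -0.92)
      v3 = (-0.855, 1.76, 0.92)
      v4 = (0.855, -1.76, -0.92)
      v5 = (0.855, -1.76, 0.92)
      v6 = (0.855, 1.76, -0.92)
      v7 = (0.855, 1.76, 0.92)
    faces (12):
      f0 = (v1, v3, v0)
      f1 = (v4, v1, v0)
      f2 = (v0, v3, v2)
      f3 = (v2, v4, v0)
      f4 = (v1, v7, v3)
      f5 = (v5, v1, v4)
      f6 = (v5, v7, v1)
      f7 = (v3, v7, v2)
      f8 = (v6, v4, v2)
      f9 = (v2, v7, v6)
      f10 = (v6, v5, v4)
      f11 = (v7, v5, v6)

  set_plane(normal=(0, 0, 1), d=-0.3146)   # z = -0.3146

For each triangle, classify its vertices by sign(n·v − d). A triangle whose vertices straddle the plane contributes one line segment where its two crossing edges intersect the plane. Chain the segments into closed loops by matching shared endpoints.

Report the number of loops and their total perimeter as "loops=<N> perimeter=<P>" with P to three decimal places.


loops=1 perimeter=10.460

Straddling triangles (8 of 12):
  (v1,v3,v0) [++-] → (-0.855, -0.601843, -0.3146)–(-0.855, -1.76, -0.3146)  len=1.1582
  (v4,v1,v0) [-+-] → (0.292373, -1.76, -0.3146)–(-0.855, -1.76, -0.3146)  len=1.1474
  (v0,v3,v2) [-+-] → (-0.855, -0.601843, -0.3146)–(-0.855, 1.76, -0.3146)  len=2.3618
  (v5,v1,v4) [++-] → (0.292373, -1.76, -0.3146)–(0.855, -1.76, -0.3146)  len=0.5626
  (v3,v7,v2) [++-] → (-0.292373, 1.76, -0.3146)–(-0.855, 1.76, -0.3146)  len=0.5626
  (v2,v7,v6) [-+-] → (-0.292373, 1.76, -0.3146)–(0.855, 1.76, -0.3146)  len=1.1474
  (v6,v5,v4) [-+-] → (0.855, 0.601843, -0.3146)–(0.855, -1.76, -0.3146)  len=2.3618
  (v7,v5,v6) [++-] → (0.855, 0.601843, -0.3146)–(0.855, 1.76, -0.3146)  len=1.1582

Chained into 1 loop(s):
  loop 1: 8 segments, perimeter = 10.4600
Total perimeter = 10.460


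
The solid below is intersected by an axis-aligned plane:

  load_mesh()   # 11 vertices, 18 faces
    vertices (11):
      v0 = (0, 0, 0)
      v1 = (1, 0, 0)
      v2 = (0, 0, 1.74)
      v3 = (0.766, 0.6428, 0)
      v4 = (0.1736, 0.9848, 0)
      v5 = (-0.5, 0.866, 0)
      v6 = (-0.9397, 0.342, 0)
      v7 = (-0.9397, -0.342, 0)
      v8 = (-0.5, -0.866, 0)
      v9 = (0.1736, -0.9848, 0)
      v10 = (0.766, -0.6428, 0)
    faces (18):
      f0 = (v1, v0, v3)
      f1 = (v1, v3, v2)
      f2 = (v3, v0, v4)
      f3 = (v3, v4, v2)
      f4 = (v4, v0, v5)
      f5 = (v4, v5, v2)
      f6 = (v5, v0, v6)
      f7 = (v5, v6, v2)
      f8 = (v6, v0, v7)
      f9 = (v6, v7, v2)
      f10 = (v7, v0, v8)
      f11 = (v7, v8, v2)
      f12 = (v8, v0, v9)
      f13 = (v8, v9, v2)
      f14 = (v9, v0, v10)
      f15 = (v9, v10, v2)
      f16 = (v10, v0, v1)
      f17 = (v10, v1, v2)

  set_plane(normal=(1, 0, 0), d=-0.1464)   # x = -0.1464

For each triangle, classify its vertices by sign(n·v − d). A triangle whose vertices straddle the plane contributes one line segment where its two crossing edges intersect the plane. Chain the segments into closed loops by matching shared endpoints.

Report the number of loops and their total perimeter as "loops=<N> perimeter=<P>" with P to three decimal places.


loops=1 perimeter=5.393

Straddling triangles (10 of 18):
  (v4,v0,v5) [++-] → (-0.1464, 0.253565, 0)–(-0.1464, 0.928363, 0)  len=0.6748
  (v4,v5,v2) [+-+] → (-0.1464, 0.928363, 0)–(-0.1464, 0.253565, 1.23053)  len=1.4034
  (v5,v0,v6) [-+-] → (-0.1464, 0.253565, 0)–(-0.1464, 0.0532817, 0)  len=0.2003
  (v5,v6,v2) [--+] → (-0.1464, 0.0532817, 1.46892)–(-0.1464, 0.253565, 1.23053)  len=0.3114
  (v6,v0,v7) [-+-] → (-0.1464, 0.0532817, 0)–(-0.1464, -0.0532817, 0)  len=0.1066
  (v6,v7,v2) [--+] → (-0.1464, -0.0532817, 1.46892)–(-0.1464, 0.0532817, 1.46892)  len=0.1066
  (v7,v0,v8) [-+-] → (-0.1464, -0.0532817, 0)–(-0.1464, -0.253565, 0)  len=0.2003
  (v7,v8,v2) [--+] → (-0.1464, -0.253565, 1.23053)–(-0.1464, -0.0532817, 1.46892)  len=0.3114
  (v8,v0,v9) [-++] → (-0.1464, -0.253565, 0)–(-0.1464, -0.928363, 0)  len=0.6748
  (v8,v9,v2) [-++] → (-0.1464, -0.928363, 0)–(-0.1464, -0.253565, 1.23053)  len=1.4034

Chained into 1 loop(s):
  loop 1: 10 segments, perimeter = 5.3928
Total perimeter = 5.393


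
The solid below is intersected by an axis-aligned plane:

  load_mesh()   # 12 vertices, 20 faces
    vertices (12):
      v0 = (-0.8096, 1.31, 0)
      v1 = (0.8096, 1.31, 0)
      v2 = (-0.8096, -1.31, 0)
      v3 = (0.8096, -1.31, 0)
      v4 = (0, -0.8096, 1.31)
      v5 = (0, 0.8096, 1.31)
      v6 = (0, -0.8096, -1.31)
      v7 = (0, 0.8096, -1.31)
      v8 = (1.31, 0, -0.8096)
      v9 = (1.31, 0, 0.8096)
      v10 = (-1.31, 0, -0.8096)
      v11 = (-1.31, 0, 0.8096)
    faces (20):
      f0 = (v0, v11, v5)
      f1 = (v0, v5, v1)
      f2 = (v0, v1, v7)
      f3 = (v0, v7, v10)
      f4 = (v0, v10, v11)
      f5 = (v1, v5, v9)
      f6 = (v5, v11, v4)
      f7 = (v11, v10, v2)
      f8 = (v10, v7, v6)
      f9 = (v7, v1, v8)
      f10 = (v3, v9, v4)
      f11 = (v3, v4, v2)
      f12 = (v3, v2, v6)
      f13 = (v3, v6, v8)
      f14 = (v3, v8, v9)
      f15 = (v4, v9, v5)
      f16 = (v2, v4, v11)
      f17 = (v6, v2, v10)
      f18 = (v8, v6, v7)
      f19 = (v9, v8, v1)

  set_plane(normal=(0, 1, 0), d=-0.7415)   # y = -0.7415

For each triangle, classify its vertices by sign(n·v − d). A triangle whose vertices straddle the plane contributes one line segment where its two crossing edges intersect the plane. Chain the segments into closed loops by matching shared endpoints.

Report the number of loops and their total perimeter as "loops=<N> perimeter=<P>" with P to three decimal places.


Straddling triangles (10 of 20):
  (v5,v11,v4) [++-] → (-0.110191, -0.7415, 1.26791)–(0, -0.7415, 1.31)  len=0.1180
  (v11,v10,v2) [++-] → (-1.02676, -0.7415, -0.351342)–(-1.02676, -0.7415, 0.351342)  len=0.7027
  (v10,v7,v6) [++-] → (0, -0.7415, -1.31)–(-0.110191, -0.7415, -1.26791)  len=0.1180
  (v3,v9,v4) [-+-] → (1.02676, -0.7415, 0.351342)–(0.110191, -0.7415, 1.26791)  len=1.2962
  (v3,v6,v8) [--+] → (0.110191, -0.7415, -1.26791)–(1.02676, -0.7415, -0.351342)  len=1.2962
  (v3,v8,v9) [-++] → (1.02676, -0.7415, -0.351342)–(1.02676, -0.7415, 0.351342)  len=0.7027
  (v4,v9,v5) [-++] → (0.110191, -0.7415, 1.26791)–(0, -0.7415, 1.31)  len=0.1180
  (v2,v4,v11) [--+] → (-0.110191, -0.7415, 1.26791)–(-1.02676, -0.7415, 0.351342)  len=1.2962
  (v6,v2,v10) [--+] → (-1.02676, -0.7415, -0.351342)–(-0.110191, -0.7415, -1.26791)  len=1.2962
  (v8,v6,v7) [+-+] → (0.110191, -0.7415, -1.26791)–(0, -0.7415, -1.31)  len=0.1180

Chained into 1 loop(s):
  loop 1: 10 segments, perimeter = 7.0621
Total perimeter = 7.062

loops=1 perimeter=7.062


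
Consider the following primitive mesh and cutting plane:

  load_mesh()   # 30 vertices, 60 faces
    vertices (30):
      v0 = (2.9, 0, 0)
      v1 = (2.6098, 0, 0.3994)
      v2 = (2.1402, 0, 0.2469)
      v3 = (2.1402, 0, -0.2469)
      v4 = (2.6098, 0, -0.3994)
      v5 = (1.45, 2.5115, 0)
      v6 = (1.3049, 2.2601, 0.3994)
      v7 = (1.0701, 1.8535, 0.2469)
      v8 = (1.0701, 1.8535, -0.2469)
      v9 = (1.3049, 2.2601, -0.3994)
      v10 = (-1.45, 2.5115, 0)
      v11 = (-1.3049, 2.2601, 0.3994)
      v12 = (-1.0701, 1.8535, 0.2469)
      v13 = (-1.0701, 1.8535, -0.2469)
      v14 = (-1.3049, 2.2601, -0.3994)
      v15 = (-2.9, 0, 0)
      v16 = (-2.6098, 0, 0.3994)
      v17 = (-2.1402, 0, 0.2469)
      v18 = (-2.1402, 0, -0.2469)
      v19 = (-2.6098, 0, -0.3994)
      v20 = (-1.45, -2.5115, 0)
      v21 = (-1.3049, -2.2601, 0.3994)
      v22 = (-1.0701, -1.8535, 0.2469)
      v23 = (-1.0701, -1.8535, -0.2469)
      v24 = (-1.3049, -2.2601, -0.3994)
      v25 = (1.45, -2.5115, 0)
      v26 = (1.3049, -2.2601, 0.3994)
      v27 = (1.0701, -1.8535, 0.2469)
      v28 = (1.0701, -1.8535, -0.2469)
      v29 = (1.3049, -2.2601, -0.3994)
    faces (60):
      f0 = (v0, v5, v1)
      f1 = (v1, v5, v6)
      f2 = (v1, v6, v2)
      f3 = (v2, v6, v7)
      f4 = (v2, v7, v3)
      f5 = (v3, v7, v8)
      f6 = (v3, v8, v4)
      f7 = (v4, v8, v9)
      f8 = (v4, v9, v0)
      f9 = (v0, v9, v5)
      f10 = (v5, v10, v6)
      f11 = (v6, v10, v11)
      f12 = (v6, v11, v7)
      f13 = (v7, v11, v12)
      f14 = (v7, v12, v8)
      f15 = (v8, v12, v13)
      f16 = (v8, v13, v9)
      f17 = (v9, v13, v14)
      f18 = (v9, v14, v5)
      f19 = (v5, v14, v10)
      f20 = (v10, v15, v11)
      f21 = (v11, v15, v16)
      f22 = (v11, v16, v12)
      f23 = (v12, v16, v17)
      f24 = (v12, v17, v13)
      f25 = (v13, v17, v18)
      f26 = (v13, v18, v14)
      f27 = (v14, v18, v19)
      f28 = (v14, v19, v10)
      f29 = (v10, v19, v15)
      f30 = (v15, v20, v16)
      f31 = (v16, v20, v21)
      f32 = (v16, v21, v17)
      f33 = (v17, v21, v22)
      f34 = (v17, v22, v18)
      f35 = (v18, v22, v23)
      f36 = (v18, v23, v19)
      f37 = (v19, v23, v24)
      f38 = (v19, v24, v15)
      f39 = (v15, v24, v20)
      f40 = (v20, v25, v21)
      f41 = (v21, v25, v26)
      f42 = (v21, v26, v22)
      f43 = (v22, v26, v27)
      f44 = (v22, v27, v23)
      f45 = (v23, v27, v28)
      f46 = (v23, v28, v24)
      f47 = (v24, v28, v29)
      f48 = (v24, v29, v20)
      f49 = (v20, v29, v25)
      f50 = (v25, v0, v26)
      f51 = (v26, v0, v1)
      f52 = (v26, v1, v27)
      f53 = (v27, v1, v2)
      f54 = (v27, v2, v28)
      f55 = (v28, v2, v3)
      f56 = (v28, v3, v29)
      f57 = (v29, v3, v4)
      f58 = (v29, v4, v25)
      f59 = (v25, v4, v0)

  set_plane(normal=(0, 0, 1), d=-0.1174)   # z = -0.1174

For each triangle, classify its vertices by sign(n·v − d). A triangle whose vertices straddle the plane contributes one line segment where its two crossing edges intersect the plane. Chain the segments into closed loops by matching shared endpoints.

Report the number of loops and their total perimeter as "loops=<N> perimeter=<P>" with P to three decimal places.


Straddling triangles (24 of 60):
  (v2,v7,v3) [++-] → (1.85956, 0.486084, -0.1174)–(2.1402, 0, -0.1174)  len=0.5613
  (v3,v7,v8) [-+-] → (1.85956, 0.486084, -0.1174)–(1.0701, 1.8535, -0.1174)  len=1.5789
  (v4,v9,v0) [--+] → (2.43113, 0.664336, -0.1174)–(2.8147, 0, -0.1174)  len=0.7671
  (v0,v9,v5) [+-+] → (2.43113, 0.664336, -0.1174)–(1.40735, 2.4376, -0.1174)  len=2.0476
  (v7,v12,v8) [++-] → (0.508828, 1.8535, -0.1174)–(1.0701, 1.8535, -0.1174)  len=0.5613
  (v8,v12,v13) [-+-] → (0.508828, 1.8535, -0.1174)–(-1.0701, 1.8535, -0.1174)  len=1.5789
  (v9,v14,v5) [--+] → (0.640222, 2.4376, -0.1174)–(1.40735, 2.4376, -0.1174)  len=0.7671
  (v5,v14,v10) [+-+] → (0.640222, 2.4376, -0.1174)–(-1.40735, 2.4376, -0.1174)  len=2.0476
  (v12,v17,v13) [++-] → (-1.35074, 1.36742, -0.1174)–(-1.0701, 1.8535, -0.1174)  len=0.5613
  (v13,v17,v18) [-+-] → (-1.35074, 1.36742, -0.1174)–(-2.1402, 0, -0.1174)  len=1.5789
  (v14,v19,v10) [--+] → (-1.79091, 1.77327, -0.1174)–(-1.40735, 2.4376, -0.1174)  len=0.7671
  (v10,v19,v15) [+-+] → (-1.79091, 1.77327, -0.1174)–(-2.8147, 0, -0.1174)  len=2.0476
  (v17,v22,v18) [++-] → (-1.85956, -0.486084, -0.1174)–(-2.1402, 0, -0.1174)  len=0.5613
  (v18,v22,v23) [-+-] → (-1.85956, -0.486084, -0.1174)–(-1.0701, -1.8535, -0.1174)  len=1.5789
  (v19,v24,v15) [--+] → (-2.43113, -0.664336, -0.1174)–(-2.8147, 0, -0.1174)  len=0.7671
  (v15,v24,v20) [+-+] → (-2.43113, -0.664336, -0.1174)–(-1.40735, -2.4376, -0.1174)  len=2.0476
  (v22,v27,v23) [++-] → (-0.508828, -1.8535, -0.1174)–(-1.0701, -1.8535, -0.1174)  len=0.5613
  (v23,v27,v28) [-+-] → (-0.508828, -1.8535, -0.1174)–(1.0701, -1.8535, -0.1174)  len=1.5789
  (v24,v29,v20) [--+] → (-0.640222, -2.4376, -0.1174)–(-1.40735, -2.4376, -0.1174)  len=0.7671
  (v20,v29,v25) [+-+] → (-0.640222, -2.4376, -0.1174)–(1.40735, -2.4376, -0.1174)  len=2.0476
  (v27,v2,v28) [++-] → (1.35074, -1.36742, -0.1174)–(1.0701, -1.8535, -0.1174)  len=0.5613
  (v28,v2,v3) [-+-] → (1.35074, -1.36742, -0.1174)–(2.1402, 0, -0.1174)  len=1.5789
  (v29,v4,v25) [--+] → (1.79091, -1.77327, -0.1174)–(1.40735, -2.4376, -0.1174)  len=0.7671
  (v25,v4,v0) [+-+] → (1.79091, -1.77327, -0.1174)–(2.8147, 0, -0.1174)  len=2.0476

Chained into 2 loop(s):
  loop 1: 12 segments, perimeter = 12.8413
  loop 2: 12 segments, perimeter = 16.8882
Total perimeter = 29.730

loops=2 perimeter=29.730


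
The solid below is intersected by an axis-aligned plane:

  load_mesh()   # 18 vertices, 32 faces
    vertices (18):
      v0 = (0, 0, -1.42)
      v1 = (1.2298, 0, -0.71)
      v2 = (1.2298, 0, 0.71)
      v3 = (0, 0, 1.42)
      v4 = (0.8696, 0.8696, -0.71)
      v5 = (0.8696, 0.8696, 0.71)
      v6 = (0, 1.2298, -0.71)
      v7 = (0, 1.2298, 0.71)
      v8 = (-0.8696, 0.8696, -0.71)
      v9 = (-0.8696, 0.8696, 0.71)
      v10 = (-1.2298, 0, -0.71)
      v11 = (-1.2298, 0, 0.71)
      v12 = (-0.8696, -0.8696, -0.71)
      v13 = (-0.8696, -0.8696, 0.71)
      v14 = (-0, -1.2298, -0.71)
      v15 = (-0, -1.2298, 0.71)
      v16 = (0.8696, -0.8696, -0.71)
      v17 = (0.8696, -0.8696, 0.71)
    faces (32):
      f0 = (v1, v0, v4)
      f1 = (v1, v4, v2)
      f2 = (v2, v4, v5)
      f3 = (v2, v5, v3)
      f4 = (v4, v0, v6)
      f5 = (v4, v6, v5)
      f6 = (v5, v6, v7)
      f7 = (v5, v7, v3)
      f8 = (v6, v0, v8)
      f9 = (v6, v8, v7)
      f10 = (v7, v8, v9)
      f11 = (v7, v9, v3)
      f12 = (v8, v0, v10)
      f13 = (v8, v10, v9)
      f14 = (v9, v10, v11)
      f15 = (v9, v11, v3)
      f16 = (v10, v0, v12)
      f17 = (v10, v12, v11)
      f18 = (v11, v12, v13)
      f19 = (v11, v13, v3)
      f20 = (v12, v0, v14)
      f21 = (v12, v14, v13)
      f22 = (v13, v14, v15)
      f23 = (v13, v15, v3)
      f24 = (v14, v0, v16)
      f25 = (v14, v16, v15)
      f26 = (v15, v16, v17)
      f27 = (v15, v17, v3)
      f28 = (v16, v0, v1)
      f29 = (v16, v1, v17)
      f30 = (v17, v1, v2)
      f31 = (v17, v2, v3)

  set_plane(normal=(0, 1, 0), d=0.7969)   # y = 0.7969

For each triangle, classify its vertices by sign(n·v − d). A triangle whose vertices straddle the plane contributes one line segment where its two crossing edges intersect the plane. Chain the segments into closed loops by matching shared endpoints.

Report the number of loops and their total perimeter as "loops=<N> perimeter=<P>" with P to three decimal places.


Straddling triangles (12 of 32):
  (v1,v0,v4) [--+] → (0.7969, 0.7969, -0.769357)–(0.899713, 0.7969, -0.71)  len=0.1187
  (v1,v4,v2) [-+-] → (0.899713, 0.7969, -0.71)–(0.899713, 0.7969, -0.591286)  len=0.1187
  (v2,v4,v5) [-++] → (0.899713, 0.7969, -0.591286)–(0.899713, 0.7969, 0.71)  len=1.3013
  (v2,v5,v3) [-+-] → (0.899713, 0.7969, 0.71)–(0.7969, 0.7969, 0.769357)  len=0.1187
  (v4,v0,v6) [+-+] → (0.7969, 0.7969, -0.769357)–(0, 0.7969, -0.959926)  len=0.8194
  (v5,v7,v3) [++-] → (0, 0.7969, 0.959926)–(0.7969, 0.7969, 0.769357)  len=0.8194
  (v6,v0,v8) [+-+] → (0, 0.7969, -0.959926)–(-0.7969, 0.7969, -0.769357)  len=0.8194
  (v7,v9,v3) [++-] → (-0.7969, 0.7969, 0.769357)–(0, 0.7969, 0.959926)  len=0.8194
  (v8,v0,v10) [+--] → (-0.7969, 0.7969, -0.769357)–(-0.899713, 0.7969, -0.71)  len=0.1187
  (v8,v10,v9) [+-+] → (-0.899713, 0.7969, -0.71)–(-0.899713, 0.7969, 0.591286)  len=1.3013
  (v9,v10,v11) [+--] → (-0.899713, 0.7969, 0.591286)–(-0.899713, 0.7969, 0.71)  len=0.1187
  (v9,v11,v3) [+--] → (-0.899713, 0.7969, 0.71)–(-0.7969, 0.7969, 0.769357)  len=0.1187

Chained into 1 loop(s):
  loop 1: 12 segments, perimeter = 6.5923
Total perimeter = 6.592

loops=1 perimeter=6.592
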